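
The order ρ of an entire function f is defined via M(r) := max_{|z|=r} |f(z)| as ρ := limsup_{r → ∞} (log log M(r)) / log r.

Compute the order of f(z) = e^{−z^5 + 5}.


|e^{−z^5 + 5}| = e^{Re(-1·z^5) + 5} ≤ e^{1|z|^5 + 5} = e^{1r^5 + 5} on |z| = r, so ρ ≤ 5. Choosing z on |z|=r so that -1·z^5 is real positive (always possible by picking arg z appropriately) gives |f(z)| = e^{1r^5 + 5}, matching the bound. The additive constant 5 does not affect log log M(r) ~ 5·log r. Hence ρ = 5.
Therefore ρ = 5.

Order ρ = 5.


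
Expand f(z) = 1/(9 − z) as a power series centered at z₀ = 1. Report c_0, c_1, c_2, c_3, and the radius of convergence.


Let w = z − z₀, so z = z₀ + w.
Then 9 − z = 9 − (z₀ + w) = (9 − z₀) − w = 8 − w.
f(z) = 1/(8 − w) = (1/(8)) · 1/(1 − w/(8)) = Σ_{n≥0} w^n / (8)^(n+1).
So c_n = 1/(8)^(n+1):
  c_0 = 1/(8)^1 = 1/8.
  c_1 = 1/(8)^2 = 1/64.
  c_2 = 1/(8)^3 = 1/512.
  c_3 = 1/(8)^4 = 1/4096.
The series is valid for |w/d| < 1, i.e. |z − z₀| < |d|.
Radius of convergence: R = |9 − z₀| = |8| = 8 (distance from z₀ to the singularity z = 9).

c_0 = 1/8, c_1 = 1/64, c_2 = 1/512, c_3 = 1/4096; R = 8.


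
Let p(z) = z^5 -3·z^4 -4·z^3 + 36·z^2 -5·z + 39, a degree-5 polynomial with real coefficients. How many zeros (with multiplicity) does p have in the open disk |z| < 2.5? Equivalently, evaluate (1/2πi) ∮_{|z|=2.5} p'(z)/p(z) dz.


The zeros of p are: -3, (0 + 1i), (0 - 1i), (3 + 2i), (3 - 2i).
Their magnitudes are: 3, 1, 1, 3.606, 3.606.
Zeros with |z| < R = 2.5: (0 + 1i), (0 - 1i).
Count = 2.
By the argument principle, (1/2πi) ∮_{|z|=R} p'(z)/p(z) dz equals exactly this count.

Number of zeros inside |z| < 2.5: 2.


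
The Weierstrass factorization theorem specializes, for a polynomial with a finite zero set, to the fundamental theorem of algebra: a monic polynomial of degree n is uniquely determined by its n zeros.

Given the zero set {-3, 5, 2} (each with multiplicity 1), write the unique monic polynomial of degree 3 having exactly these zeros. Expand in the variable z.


The polynomial is p(z) = ∏_{α ∈ S} (z − α), where S = {-3, 5, 2}.
Expanding the product yields: p(z) = z^3 -4·z^2 -11·z + 30.
The resulting polynomial has degree 3 and real coefficients as required.

p(z) = z^3 -4·z^2 -11·z + 30.


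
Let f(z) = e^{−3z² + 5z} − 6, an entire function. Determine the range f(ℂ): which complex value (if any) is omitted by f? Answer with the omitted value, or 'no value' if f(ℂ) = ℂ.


Little Picard bounds the complement of f(ℂ) to at most one point.
The exponent g(z) = −3z² + 5z is a nonconstant polynomial, hence surjective onto ℂ. So e^{g(z)} takes every value in {e^w : w ∈ ℂ} = ℂ ∖ {0}. Adding -6 shifts the range to ℂ ∖ {-6}. f omits exactly -6.

Omitted value: -6.


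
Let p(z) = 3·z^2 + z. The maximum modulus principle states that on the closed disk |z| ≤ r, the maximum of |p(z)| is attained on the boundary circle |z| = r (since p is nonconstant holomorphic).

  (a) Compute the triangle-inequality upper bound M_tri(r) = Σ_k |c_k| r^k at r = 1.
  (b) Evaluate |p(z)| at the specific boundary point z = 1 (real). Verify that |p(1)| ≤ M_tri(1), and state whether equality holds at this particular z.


Coefficients: c_0 = 0, c_1 = 1, c_2 = 3. Radius r = 1.
Part (a). Triangle bound: M_tri(r) = Σ_k |c_k| r^k
  = |0|·1^0 + |1|·1^1 + |3|·1^2
  = 0 + 1 + 3 = 4.
This bounds M(r) := max_{|z|=r} |p(z)| from above; equality holds iff all terms c_k z^k can be made to align in phase at a single z on |z|=r.
Part (b). At z = 1 (real, on the circle |z| = r):
  p(1) = (0)·1^0 + (1)·1^1 + (3)·1^2 = 4.
  |p(1)| = 4.
Since all nonzero coefficients share the same sign, |p(1)| = 4 = M_tri(1); the triangle bound is attained at z = 1, so in fact M(r) = 4.

M_tri(1) = 4; |p(1)| = 4; equality at z=1: yes.


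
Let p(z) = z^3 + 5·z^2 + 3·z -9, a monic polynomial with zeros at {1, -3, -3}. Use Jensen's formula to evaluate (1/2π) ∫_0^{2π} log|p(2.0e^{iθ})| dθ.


Zeros: -3, -3, 1; r = 2.0.
Inside |z| < r: 1. Outside (|z| ≥ r): -3, -3.
p(0) = -9, so log|p(0)| = log(9) = 2.1972.
Apply Jensen: I(r) = log|p(0)| + Σ_k log(r/|z_k|), summed over zeros inside |z| < r.
  log(r/|z_k|) for z_k = 1: log(2.0/1) = 0.6931
  Outside zeros (-3, -3) contribute nothing to the Jensen sum.
Sum over inside zeros: 0.6931.
I(r) = log|p(0)| + (inside sum) = 2.1972 + 0.6931 = 2.8904.
Note: since some zeros are outside |z| ≤ r, the simplified n·log(r) form does NOT apply — only the inside zeros contribute.

I(r) ≈ 2.8904.


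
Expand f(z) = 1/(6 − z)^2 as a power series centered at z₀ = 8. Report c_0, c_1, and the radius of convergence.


Let w = z − z₀, so z = z₀ + w.
Then 6 − z = 6 − (z₀ + w) = (6 − z₀) − w = -2 − w.
f(z) = 1/(-2 − w)^2 = (1/(-2)^2) · (1 − w/(-2))^{−2}.
By the binomial series (1−u)^{−2} = Σ_{n≥0} C(n+1, 1) u^n for |u|<1, with u = w/(-2):
  c_n = C(n+1, 1) / (-2)^(n+2).
  c_0 = 1/(-2)^2 = 1/4.
  c_1 = 2/(-2)^3 = -1/4.
The series is valid for |w/d| < 1, i.e. |z − z₀| < |d|.
Radius of convergence: R = |6 − z₀| = |-2| = 2 (distance from z₀ to the singularity z = 6).

c_0 = 1/4, c_1 = -1/4; R = 2.


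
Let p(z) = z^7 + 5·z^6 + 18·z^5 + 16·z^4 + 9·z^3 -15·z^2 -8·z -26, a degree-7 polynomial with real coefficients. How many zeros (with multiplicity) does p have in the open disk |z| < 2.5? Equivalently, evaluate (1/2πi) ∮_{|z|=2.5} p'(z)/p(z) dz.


The zeros of p are: (0 + 1i), (0 - 1i), (-2 + 3i), (-2 - 3i), 1, (-1 + 1i), (-1 - 1i).
Their magnitudes are: 1, 1, 3.606, 3.606, 1, 1.414, 1.414.
Zeros with |z| < R = 2.5: (0 + 1i), (0 - 1i), 1, (-1 + 1i), (-1 - 1i).
Count = 5.
By the argument principle, (1/2πi) ∮_{|z|=R} p'(z)/p(z) dz equals exactly this count.

Number of zeros inside |z| < 2.5: 5.


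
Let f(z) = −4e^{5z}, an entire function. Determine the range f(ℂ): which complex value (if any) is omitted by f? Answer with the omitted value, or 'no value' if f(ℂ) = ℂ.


Little Picard bounds the complement of f(ℂ) to at most one point.
e^{5z} is never zero on ℂ, so -4·e^{5z} takes every value in ℂ ∖ {0}. Adding 0 shifts the range to ℂ ∖ {0}. Thus f omits exactly the value 0.

Omitted value: 0.


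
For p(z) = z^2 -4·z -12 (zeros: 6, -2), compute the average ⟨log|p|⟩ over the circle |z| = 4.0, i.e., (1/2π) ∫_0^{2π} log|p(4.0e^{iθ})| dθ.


Zeros: -2, 6; r = 4.0.
Inside |z| < r: -2. Outside (|z| ≥ r): 6.
p(0) = -12, so log|p(0)| = log(12) = 2.4849.
Apply Jensen: I(r) = log|p(0)| + Σ_k log(r/|z_k|), summed over zeros inside |z| < r.
  log(r/|z_k|) for z_k = -2: log(4.0/2) = 0.6931
  Outside zeros (6) contribute nothing to the Jensen sum.
Sum over inside zeros: 0.6931.
I(r) = log|p(0)| + (inside sum) = 2.4849 + 0.6931 = 3.1781.
Note: since some zeros are outside |z| ≤ r, the simplified n·log(r) form does NOT apply — only the inside zeros contribute.

I(r) ≈ 3.1781.


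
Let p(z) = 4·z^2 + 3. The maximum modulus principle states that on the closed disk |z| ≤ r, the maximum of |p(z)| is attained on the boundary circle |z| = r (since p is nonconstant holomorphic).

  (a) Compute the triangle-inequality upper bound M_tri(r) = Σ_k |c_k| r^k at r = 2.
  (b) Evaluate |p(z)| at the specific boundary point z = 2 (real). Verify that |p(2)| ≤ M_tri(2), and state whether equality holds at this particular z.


Coefficients: c_0 = 3, c_1 = 0, c_2 = 4. Radius r = 2.
Part (a). Triangle bound: M_tri(r) = Σ_k |c_k| r^k
  = |3|·2^0 + |0|·2^1 + |4|·2^2
  = 3 + 0 + 16 = 19.
This bounds M(r) := max_{|z|=r} |p(z)| from above; equality holds iff all terms c_k z^k can be made to align in phase at a single z on |z|=r.
Part (b). At z = 2 (real, on the circle |z| = r):
  p(2) = (3)·2^0 + (0)·2^1 + (4)·2^2 = 19.
  |p(2)| = 19.
Since all nonzero coefficients share the same sign, |p(2)| = 19 = M_tri(2); the triangle bound is attained at z = 2, so in fact M(r) = 19.

M_tri(2) = 19; |p(2)| = 19; equality at z=2: yes.


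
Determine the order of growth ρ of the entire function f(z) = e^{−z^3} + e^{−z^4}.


Each summand is entire of order 3 and 4 respectively (as in the single-exponential case). The order of a sum is at most the max of the orders, so ρ ≤ 4. For the lower bound: on |z|=r choose arg z so that -1z^4 is real positive; then |e^{-1z^4}| = e^{1r^4} while |e^{-1z^3}| ≤ e^{1r^3} = o(e^{1r^4}). So |f| ≥ e^{1r^4}(1 − o(1)) and ρ ≥ 4. Hence ρ = max(3, 4) = 4.
Therefore ρ = 4.

Order ρ = 4.


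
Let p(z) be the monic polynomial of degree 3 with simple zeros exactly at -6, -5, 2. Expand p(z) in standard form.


The polynomial is p(z) = ∏_{α ∈ S} (z − α), where S = {-6, -5, 2}.
Expanding the product yields: p(z) = z^3 + 9·z^2 + 8·z -60.
The resulting polynomial has degree 3 and real coefficients as required.

p(z) = z^3 + 9·z^2 + 8·z -60.


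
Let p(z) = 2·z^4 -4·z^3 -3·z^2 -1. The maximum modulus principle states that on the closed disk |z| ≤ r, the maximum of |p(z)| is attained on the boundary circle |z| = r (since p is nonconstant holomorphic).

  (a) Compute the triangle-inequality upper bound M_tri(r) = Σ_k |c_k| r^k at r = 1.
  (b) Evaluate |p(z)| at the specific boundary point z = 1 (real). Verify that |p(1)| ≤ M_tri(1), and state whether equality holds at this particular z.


Coefficients: c_0 = -1, c_1 = 0, c_2 = -3, c_3 = -4, c_4 = 2. Radius r = 1.
Part (a). Triangle bound: M_tri(r) = Σ_k |c_k| r^k
  = |-1|·1^0 + |0|·1^1 + |-3|·1^2 + |-4|·1^3 + |2|·1^4
  = 1 + 0 + 3 + 4 + 2 = 10.
This bounds M(r) := max_{|z|=r} |p(z)| from above; equality holds iff all terms c_k z^k can be made to align in phase at a single z on |z|=r.
Part (b). At z = 1 (real, on the circle |z| = r):
  p(1) = (-1)·1^0 + (0)·1^1 + (-3)·1^2 + (-4)·1^3 + (2)·1^4 = -6.
  |p(1)| = 6.
Check: |p(1)| = 6 ≤ 10 = M_tri(1). ✓ Equality does not hold at z = 1 (the coefficients have mixed signs, so the terms do not all align in phase there).

M_tri(1) = 10; |p(1)| = 6; equality at z=1: no.


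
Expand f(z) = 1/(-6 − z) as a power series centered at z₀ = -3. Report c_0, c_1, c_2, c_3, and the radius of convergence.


Let w = z − z₀, so z = z₀ + w.
Then -6 − z = -6 − (z₀ + w) = (-6 − z₀) − w = -3 − w.
f(z) = 1/(-3 − w) = (1/(-3)) · 1/(1 − w/(-3)) = Σ_{n≥0} w^n / (-3)^(n+1).
So c_n = 1/(-3)^(n+1):
  c_0 = 1/(-3)^1 = -1/3.
  c_1 = 1/(-3)^2 = 1/9.
  c_2 = 1/(-3)^3 = -1/27.
  c_3 = 1/(-3)^4 = 1/81.
The series is valid for |w/d| < 1, i.e. |z − z₀| < |d|.
Radius of convergence: R = |-6 − z₀| = |-3| = 3 (distance from z₀ to the singularity z = -6).

c_0 = -1/3, c_1 = 1/9, c_2 = -1/27, c_3 = 1/81; R = 3.


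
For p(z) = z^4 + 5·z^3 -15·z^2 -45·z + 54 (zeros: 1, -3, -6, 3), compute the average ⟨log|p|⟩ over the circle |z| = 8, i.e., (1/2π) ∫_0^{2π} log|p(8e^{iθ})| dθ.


Zeros: -6, -3, 1, 3; r = 8.
Inside |z| < r: -6, -3, 1, 3. Outside (|z| ≥ r): ∅.
p(0) = 54, so log|p(0)| = log(54) = 3.9890.
Apply Jensen: I(r) = log|p(0)| + Σ_k log(r/|z_k|), summed over zeros inside |z| < r.
  log(r/|z_k|) for z_k = 1: log(8/1) = 2.0794
  log(r/|z_k|) for z_k = -3: log(8/3) = 0.9808
  log(r/|z_k|) for z_k = -6: log(8/6) = 0.2877
  log(r/|z_k|) for z_k = 3: log(8/3) = 0.9808
Sum over inside zeros: 4.3288.
I(r) = log|p(0)| + (inside sum) = 3.9890 + 4.3288 = 8.3178.
Closed form (all zeros inside, monic): I(r) = n·log(r) = 4·log(8) = 8.3178. ✓

I(r) ≈ 8.3178.


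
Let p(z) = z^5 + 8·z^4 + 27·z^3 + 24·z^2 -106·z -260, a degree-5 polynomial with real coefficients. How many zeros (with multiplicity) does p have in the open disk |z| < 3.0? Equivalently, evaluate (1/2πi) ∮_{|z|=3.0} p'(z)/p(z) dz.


The zeros of p are: 2, (-3 + 1i), (-3 - 1i), (-2 + 3i), (-2 - 3i).
Their magnitudes are: 2, 3.162, 3.162, 3.606, 3.606.
Zeros with |z| < R = 3.0: 2.
Count = 1.
By the argument principle, (1/2πi) ∮_{|z|=R} p'(z)/p(z) dz equals exactly this count.

Number of zeros inside |z| < 3.0: 1.


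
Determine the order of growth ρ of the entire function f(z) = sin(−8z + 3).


sin(w) is a linear combination of e^{iw} and e^{−iw} (or e^w, e^{−w} in the hyperbolic case), so |sin(w)| ≤ e^{|w|}. With w = −8z + 3, |w| ≤ 8|z| + 3 = 8r + 3 on |z| = r, giving M(r) ≤ e^{8r + 3}, so ρ ≤ 1. On a suitable ray (z = it for sin/cos; z = t for sinh/cosh, t real → ∞), |sin(−8z + 3)| grows like e^{8|t|}/2, so ρ ≥ 1. Hence ρ = 1.
Therefore ρ = 1.

Order ρ = 1.


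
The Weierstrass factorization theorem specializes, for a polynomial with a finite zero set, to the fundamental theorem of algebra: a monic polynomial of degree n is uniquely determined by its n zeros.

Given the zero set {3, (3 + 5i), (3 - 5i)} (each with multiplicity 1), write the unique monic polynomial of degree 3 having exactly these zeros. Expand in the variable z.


The polynomial is p(z) = ∏_{α ∈ S} (z − α), where S = {3, (3 + 5i), (3 - 5i)}.
Expanding the product yields: p(z) = z^3 -9·z^2 + 52·z -102.
Note conjugate pairs combine to real quadratics: (z − (3+5i))(z − (3−5i)) = z² − 6z + 34.
The resulting polynomial has degree 3 and real coefficients as required.

p(z) = z^3 -9·z^2 + 52·z -102.


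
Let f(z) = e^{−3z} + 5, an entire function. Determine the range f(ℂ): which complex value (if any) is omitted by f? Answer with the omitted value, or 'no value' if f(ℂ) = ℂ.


Little Picard bounds the complement of f(ℂ) to at most one point.
e^{−3z} is never zero on ℂ, so 1·e^{−3z} takes every value in ℂ ∖ {0}. Adding 5 shifts the range to ℂ ∖ {5}. Thus f omits exactly the value 5.

Omitted value: 5.


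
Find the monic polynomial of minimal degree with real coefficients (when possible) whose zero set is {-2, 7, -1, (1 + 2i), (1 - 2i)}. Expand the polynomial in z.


The polynomial is p(z) = ∏_{α ∈ S} (z − α), where S = {-2, 7, -1, (1 + 2i), (1 - 2i)}.
Expanding the product yields: p(z) = z^5 -6·z^4 -6·z^3 + 4·z^2 -67·z -70.
Note conjugate pairs combine to real quadratics: (z − (1+2i))(z − (1−2i)) = z² − 2z + 5.
The resulting polynomial has degree 5 and real coefficients as required.

p(z) = z^5 -6·z^4 -6·z^3 + 4·z^2 -67·z -70.


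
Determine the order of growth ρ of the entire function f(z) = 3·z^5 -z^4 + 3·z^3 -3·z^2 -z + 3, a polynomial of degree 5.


|f(z)| ≤ Σ|c_k|·r^k = O(r^5) as r → ∞. Polynomial growth is O(e^{r^ε}) for every ε > 0 (since r^5/e^{r^ε} → 0), so ρ ≤ ε for all ε > 0, i.e. ρ = 0. Every nonconstant polynomial has order 0.
Therefore ρ = 0.

Order ρ = 0.


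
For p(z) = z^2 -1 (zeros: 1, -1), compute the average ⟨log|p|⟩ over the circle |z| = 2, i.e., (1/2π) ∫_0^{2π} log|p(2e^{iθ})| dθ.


Zeros: -1, 1; r = 2.
Inside |z| < r: -1, 1. Outside (|z| ≥ r): ∅.
p(0) = -1, so log|p(0)| = log(1) = 0.0000.
Apply Jensen: I(r) = log|p(0)| + Σ_k log(r/|z_k|), summed over zeros inside |z| < r.
  log(r/|z_k|) for z_k = 1: log(2/1) = 0.6931
  log(r/|z_k|) for z_k = -1: log(2/1) = 0.6931
Sum over inside zeros: 1.3863.
I(r) = log|p(0)| + (inside sum) = 0.0000 + 1.3863 = 1.3863.
Closed form (all zeros inside, monic): I(r) = n·log(r) = 2·log(2) = 1.3863. ✓

I(r) ≈ 1.3863.


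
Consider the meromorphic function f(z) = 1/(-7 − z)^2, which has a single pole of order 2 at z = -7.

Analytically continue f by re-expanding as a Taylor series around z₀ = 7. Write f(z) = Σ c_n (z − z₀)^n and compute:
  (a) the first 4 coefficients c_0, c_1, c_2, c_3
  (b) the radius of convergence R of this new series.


Let w = z − z₀, so z = z₀ + w.
Then -7 − z = -7 − (z₀ + w) = (-7 − z₀) − w = -14 − w.
f(z) = 1/(-14 − w)^2 = (1/(-14)^2) · (1 − w/(-14))^{−2}.
By the binomial series (1−u)^{−2} = Σ_{n≥0} C(n+1, 1) u^n for |u|<1, with u = w/(-14):
  c_n = C(n+1, 1) / (-14)^(n+2).
  c_0 = 1/(-14)^2 = 1/196.
  c_1 = 2/(-14)^3 = -1/1372.
  c_2 = 3/(-14)^4 = 3/38416.
  c_3 = 4/(-14)^5 = -1/134456.
The series is valid for |w/d| < 1, i.e. |z − z₀| < |d|.
Radius of convergence: R = |-7 − z₀| = |-14| = 14 (distance from z₀ to the singularity z = -7).

c_0 = 1/196, c_1 = -1/1372, c_2 = 3/38416, c_3 = -1/134456; R = 14.


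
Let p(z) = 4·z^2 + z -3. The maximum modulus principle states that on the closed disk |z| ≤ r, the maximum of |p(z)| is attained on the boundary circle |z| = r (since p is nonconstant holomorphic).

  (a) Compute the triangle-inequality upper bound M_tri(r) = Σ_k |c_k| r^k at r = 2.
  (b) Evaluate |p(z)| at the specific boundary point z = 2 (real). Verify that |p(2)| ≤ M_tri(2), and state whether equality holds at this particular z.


Coefficients: c_0 = -3, c_1 = 1, c_2 = 4. Radius r = 2.
Part (a). Triangle bound: M_tri(r) = Σ_k |c_k| r^k
  = |-3|·2^0 + |1|·2^1 + |4|·2^2
  = 3 + 2 + 16 = 21.
This bounds M(r) := max_{|z|=r} |p(z)| from above; equality holds iff all terms c_k z^k can be made to align in phase at a single z on |z|=r.
Part (b). At z = 2 (real, on the circle |z| = r):
  p(2) = (-3)·2^0 + (1)·2^1 + (4)·2^2 = 15.
  |p(2)| = 15.
Check: |p(2)| = 15 ≤ 21 = M_tri(2). ✓ Equality does not hold at z = 2 (the coefficients have mixed signs, so the terms do not all align in phase there).

M_tri(2) = 21; |p(2)| = 15; equality at z=2: no.


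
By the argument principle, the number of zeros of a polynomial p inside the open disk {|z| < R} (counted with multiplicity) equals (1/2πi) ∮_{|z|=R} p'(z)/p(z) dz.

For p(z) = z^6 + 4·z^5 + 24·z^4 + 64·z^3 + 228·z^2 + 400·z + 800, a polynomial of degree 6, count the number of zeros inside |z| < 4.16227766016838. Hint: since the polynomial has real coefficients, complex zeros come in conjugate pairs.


The zeros of p are: (-1 + 3i), (-1 - 3i), (-2 + 2i), (-2 - 2i), (1 + 3i), (1 - 3i).
Their magnitudes are: 3.162, 3.162, 2.828, 2.828, 3.162, 3.162.
Zeros with |z| < R = 4.16227766016838: (-1 + 3i), (-1 - 3i), (-2 + 2i), (-2 - 2i), (1 + 3i), (1 - 3i).
Count = 6.
By the argument principle, (1/2πi) ∮_{|z|=R} p'(z)/p(z) dz equals exactly this count.

Number of zeros inside |z| < 4.16227766016838: 6.


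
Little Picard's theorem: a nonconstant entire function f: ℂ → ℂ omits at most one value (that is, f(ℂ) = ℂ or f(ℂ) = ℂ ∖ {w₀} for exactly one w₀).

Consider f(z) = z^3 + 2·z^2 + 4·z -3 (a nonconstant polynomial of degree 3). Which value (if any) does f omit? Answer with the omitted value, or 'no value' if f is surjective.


Little Picard bounds the complement of f(ℂ) to at most one point.
For every w ∈ ℂ, the equation p(z) − w = 0 is a nonconstant polynomial in z and hence has at least one root by the fundamental theorem of algebra. So p is surjective onto ℂ, omitting no value.

Omitted value: no value.


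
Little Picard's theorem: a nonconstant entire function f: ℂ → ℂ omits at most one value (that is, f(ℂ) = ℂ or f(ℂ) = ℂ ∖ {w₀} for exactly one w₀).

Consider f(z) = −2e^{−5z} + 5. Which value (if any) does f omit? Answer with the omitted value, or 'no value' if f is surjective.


Little Picard bounds the complement of f(ℂ) to at most one point.
e^{−5z} is never zero on ℂ, so -2·e^{−5z} takes every value in ℂ ∖ {0}. Adding 5 shifts the range to ℂ ∖ {5}. Thus f omits exactly the value 5.

Omitted value: 5.


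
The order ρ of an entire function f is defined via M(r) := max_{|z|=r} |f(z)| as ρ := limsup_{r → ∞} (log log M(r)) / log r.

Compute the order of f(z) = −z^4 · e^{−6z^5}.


M(r) = max_{|z|=r} |-1|·|z|^4·|e^{−6z^5}| = 1·r^4 · e^{6r^5} (the factors attain their maxima compatibly on |z|=r). Then log M(r) = log 1 + 4·log r + 6r^5, dominated by the last term, so log log M(r) ~ 5·log r. The polynomial factor -1z^4 contributes only a log r term and does not affect the order. ρ = 5.
Therefore ρ = 5.

Order ρ = 5.


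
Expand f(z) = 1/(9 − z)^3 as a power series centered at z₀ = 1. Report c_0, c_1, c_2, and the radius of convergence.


Let w = z − z₀, so z = z₀ + w.
Then 9 − z = 9 − (z₀ + w) = (9 − z₀) − w = 8 − w.
f(z) = 1/(8 − w)^3 = (1/(8)^3) · (1 − w/(8))^{−3}.
By the binomial series (1−u)^{−3} = Σ_{n≥0} C(n+2, 2) u^n for |u|<1, with u = w/(8):
  c_n = C(n+2, 2) / (8)^(n+3).
  c_0 = 1/(8)^3 = 1/512.
  c_1 = 3/(8)^4 = 3/4096.
  c_2 = 6/(8)^5 = 3/16384.
The series is valid for |w/d| < 1, i.e. |z − z₀| < |d|.
Radius of convergence: R = |9 − z₀| = |8| = 8 (distance from z₀ to the singularity z = 9).

c_0 = 1/512, c_1 = 3/4096, c_2 = 3/16384; R = 8.


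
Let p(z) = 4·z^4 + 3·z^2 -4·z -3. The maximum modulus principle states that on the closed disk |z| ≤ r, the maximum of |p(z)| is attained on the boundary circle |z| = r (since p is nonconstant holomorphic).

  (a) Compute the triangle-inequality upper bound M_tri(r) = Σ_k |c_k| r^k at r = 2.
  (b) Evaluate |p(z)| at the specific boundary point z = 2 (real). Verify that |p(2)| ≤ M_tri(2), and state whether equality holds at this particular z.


Coefficients: c_0 = -3, c_1 = -4, c_2 = 3, c_3 = 0, c_4 = 4. Radius r = 2.
Part (a). Triangle bound: M_tri(r) = Σ_k |c_k| r^k
  = |-3|·2^0 + |-4|·2^1 + |3|·2^2 + |0|·2^3 + |4|·2^4
  = 3 + 8 + 12 + 0 + 64 = 87.
This bounds M(r) := max_{|z|=r} |p(z)| from above; equality holds iff all terms c_k z^k can be made to align in phase at a single z on |z|=r.
Part (b). At z = 2 (real, on the circle |z| = r):
  p(2) = (-3)·2^0 + (-4)·2^1 + (3)·2^2 + (0)·2^3 + (4)·2^4 = 65.
  |p(2)| = 65.
Check: |p(2)| = 65 ≤ 87 = M_tri(2). ✓ Equality does not hold at z = 2 (the coefficients have mixed signs, so the terms do not all align in phase there).

M_tri(2) = 87; |p(2)| = 65; equality at z=2: no.


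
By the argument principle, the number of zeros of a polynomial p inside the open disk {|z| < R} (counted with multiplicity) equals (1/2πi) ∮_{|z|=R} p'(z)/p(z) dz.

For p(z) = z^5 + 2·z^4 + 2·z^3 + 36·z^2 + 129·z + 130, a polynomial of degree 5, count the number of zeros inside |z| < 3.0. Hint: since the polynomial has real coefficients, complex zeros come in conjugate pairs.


The zeros of p are: -2, (-2 + 1i), (-2 - 1i), (2 + 3i), (2 - 3i).
Their magnitudes are: 2, 2.236, 2.236, 3.606, 3.606.
Zeros with |z| < R = 3.0: -2, (-2 + 1i), (-2 - 1i).
Count = 3.
By the argument principle, (1/2πi) ∮_{|z|=R} p'(z)/p(z) dz equals exactly this count.

Number of zeros inside |z| < 3.0: 3.


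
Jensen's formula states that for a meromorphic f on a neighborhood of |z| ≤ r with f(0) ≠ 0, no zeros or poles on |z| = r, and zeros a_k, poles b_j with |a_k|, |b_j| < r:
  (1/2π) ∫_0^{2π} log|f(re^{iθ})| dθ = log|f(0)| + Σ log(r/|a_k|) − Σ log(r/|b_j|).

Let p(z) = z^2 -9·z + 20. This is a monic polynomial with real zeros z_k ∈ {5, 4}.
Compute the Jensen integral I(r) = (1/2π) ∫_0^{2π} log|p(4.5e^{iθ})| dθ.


Zeros: 4, 5; r = 4.5.
Inside |z| < r: 4. Outside (|z| ≥ r): 5.
p(0) = 20, so log|p(0)| = log(20) = 2.9957.
Apply Jensen: I(r) = log|p(0)| + Σ_k log(r/|z_k|), summed over zeros inside |z| < r.
  log(r/|z_k|) for z_k = 4: log(4.5/4) = 0.1178
  Outside zeros (5) contribute nothing to the Jensen sum.
Sum over inside zeros: 0.1178.
I(r) = log|p(0)| + (inside sum) = 2.9957 + 0.1178 = 3.1135.
Note: since some zeros are outside |z| ≤ r, the simplified n·log(r) form does NOT apply — only the inside zeros contribute.

I(r) ≈ 3.1135.


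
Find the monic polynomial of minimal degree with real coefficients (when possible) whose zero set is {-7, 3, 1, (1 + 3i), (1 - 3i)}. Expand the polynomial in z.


The polynomial is p(z) = ∏_{α ∈ S} (z − α), where S = {-7, 3, 1, (1 + 3i), (1 - 3i)}.
Expanding the product yields: p(z) = z^5 + z^4 -21·z^3 + 101·z^2 -292·z + 210.
Note conjugate pairs combine to real quadratics: (z − (1+3i))(z − (1−3i)) = z² − 2z + 10.
The resulting polynomial has degree 5 and real coefficients as required.

p(z) = z^5 + z^4 -21·z^3 + 101·z^2 -292·z + 210.


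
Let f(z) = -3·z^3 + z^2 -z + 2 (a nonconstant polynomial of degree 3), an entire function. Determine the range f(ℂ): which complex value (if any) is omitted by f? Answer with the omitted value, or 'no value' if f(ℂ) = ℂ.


Little Picard bounds the complement of f(ℂ) to at most one point.
For every w ∈ ℂ, the equation p(z) − w = 0 is a nonconstant polynomial in z and hence has at least one root by the fundamental theorem of algebra. So p is surjective onto ℂ, omitting no value.

Omitted value: no value.


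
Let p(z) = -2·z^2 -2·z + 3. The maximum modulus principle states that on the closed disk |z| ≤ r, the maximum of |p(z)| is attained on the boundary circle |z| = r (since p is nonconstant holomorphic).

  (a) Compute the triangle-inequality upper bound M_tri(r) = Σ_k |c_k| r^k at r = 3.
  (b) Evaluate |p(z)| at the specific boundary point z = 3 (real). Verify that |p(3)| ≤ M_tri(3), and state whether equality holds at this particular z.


Coefficients: c_0 = 3, c_1 = -2, c_2 = -2. Radius r = 3.
Part (a). Triangle bound: M_tri(r) = Σ_k |c_k| r^k
  = |3|·3^0 + |-2|·3^1 + |-2|·3^2
  = 3 + 6 + 18 = 27.
This bounds M(r) := max_{|z|=r} |p(z)| from above; equality holds iff all terms c_k z^k can be made to align in phase at a single z on |z|=r.
Part (b). At z = 3 (real, on the circle |z| = r):
  p(3) = (3)·3^0 + (-2)·3^1 + (-2)·3^2 = -21.
  |p(3)| = 21.
Check: |p(3)| = 21 ≤ 27 = M_tri(3). ✓ Equality does not hold at z = 3 (the coefficients have mixed signs, so the terms do not all align in phase there).

M_tri(3) = 27; |p(3)| = 21; equality at z=3: no.


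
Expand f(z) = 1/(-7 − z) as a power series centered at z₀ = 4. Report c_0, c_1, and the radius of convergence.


Let w = z − z₀, so z = z₀ + w.
Then -7 − z = -7 − (z₀ + w) = (-7 − z₀) − w = -11 − w.
f(z) = 1/(-11 − w) = (1/(-11)) · 1/(1 − w/(-11)) = Σ_{n≥0} w^n / (-11)^(n+1).
So c_n = 1/(-11)^(n+1):
  c_0 = 1/(-11)^1 = -1/11.
  c_1 = 1/(-11)^2 = 1/121.
The series is valid for |w/d| < 1, i.e. |z − z₀| < |d|.
Radius of convergence: R = |-7 − z₀| = |-11| = 11 (distance from z₀ to the singularity z = -7).

c_0 = -1/11, c_1 = 1/121; R = 11.


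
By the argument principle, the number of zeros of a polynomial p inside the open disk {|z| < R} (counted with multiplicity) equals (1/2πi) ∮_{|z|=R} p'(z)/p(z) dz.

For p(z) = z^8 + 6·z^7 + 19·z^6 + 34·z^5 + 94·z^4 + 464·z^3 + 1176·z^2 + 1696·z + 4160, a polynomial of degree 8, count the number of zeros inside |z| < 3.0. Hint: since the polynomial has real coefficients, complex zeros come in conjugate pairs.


The zeros of p are: (-3 + 1i), (-3 - 1i), (-2 + 3i), (-2 - 3i), (2 + 2i), (2 - 2i), (0 + 2i), (0 - 2i).
Their magnitudes are: 3.162, 3.162, 3.606, 3.606, 2.828, 2.828, 2, 2.
Zeros with |z| < R = 3.0: (2 + 2i), (2 - 2i), (0 + 2i), (0 - 2i).
Count = 4.
By the argument principle, (1/2πi) ∮_{|z|=R} p'(z)/p(z) dz equals exactly this count.

Number of zeros inside |z| < 3.0: 4.


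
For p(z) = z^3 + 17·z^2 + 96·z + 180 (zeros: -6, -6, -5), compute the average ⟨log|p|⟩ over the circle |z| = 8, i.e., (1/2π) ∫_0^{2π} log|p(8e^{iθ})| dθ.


Zeros: -6, -6, -5; r = 8.
Inside |z| < r: -6, -6, -5. Outside (|z| ≥ r): ∅.
p(0) = 180, so log|p(0)| = log(180) = 5.1930.
Apply Jensen: I(r) = log|p(0)| + Σ_k log(r/|z_k|), summed over zeros inside |z| < r.
  log(r/|z_k|) for z_k = -6: log(8/6) = 0.2877
  log(r/|z_k|) for z_k = -6: log(8/6) = 0.2877
  log(r/|z_k|) for z_k = -5: log(8/5) = 0.4700
Sum over inside zeros: 1.0454.
I(r) = log|p(0)| + (inside sum) = 5.1930 + 1.0454 = 6.2383.
Closed form (all zeros inside, monic): I(r) = n·log(r) = 3·log(8) = 6.2383. ✓

I(r) ≈ 6.2383.


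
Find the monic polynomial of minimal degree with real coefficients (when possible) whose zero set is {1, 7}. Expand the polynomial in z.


The polynomial is p(z) = ∏_{α ∈ S} (z − α), where S = {1, 7}.
Expanding the product yields: p(z) = z^2 -8·z + 7.
The resulting polynomial has degree 2 and real coefficients as required.

p(z) = z^2 -8·z + 7.


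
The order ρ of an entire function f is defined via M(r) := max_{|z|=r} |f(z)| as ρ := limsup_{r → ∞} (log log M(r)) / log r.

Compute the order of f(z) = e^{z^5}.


|e^{z^5}| = e^{Re(1·z^5) + 0} ≤ e^{1|z|^5 + 0} = e^{1r^5 + 0} on |z| = r, so ρ ≤ 5. Choosing z on |z|=r so that 1·z^5 is real positive (always possible by picking arg z appropriately) gives |f(z)| = e^{1r^5 + 0}, matching the bound. The additive constant 0 does not affect log log M(r) ~ 5·log r. Hence ρ = 5.
Therefore ρ = 5.

Order ρ = 5.


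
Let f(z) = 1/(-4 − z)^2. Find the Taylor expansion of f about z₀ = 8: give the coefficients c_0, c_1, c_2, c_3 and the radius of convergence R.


Let w = z − z₀, so z = z₀ + w.
Then -4 − z = -4 − (z₀ + w) = (-4 − z₀) − w = -12 − w.
f(z) = 1/(-12 − w)^2 = (1/(-12)^2) · (1 − w/(-12))^{−2}.
By the binomial series (1−u)^{−2} = Σ_{n≥0} C(n+1, 1) u^n for |u|<1, with u = w/(-12):
  c_n = C(n+1, 1) / (-12)^(n+2).
  c_0 = 1/(-12)^2 = 1/144.
  c_1 = 2/(-12)^3 = -1/864.
  c_2 = 3/(-12)^4 = 1/6912.
  c_3 = 4/(-12)^5 = -1/62208.
The series is valid for |w/d| < 1, i.e. |z − z₀| < |d|.
Radius of convergence: R = |-4 − z₀| = |-12| = 12 (distance from z₀ to the singularity z = -4).

c_0 = 1/144, c_1 = -1/864, c_2 = 1/6912, c_3 = -1/62208; R = 12.


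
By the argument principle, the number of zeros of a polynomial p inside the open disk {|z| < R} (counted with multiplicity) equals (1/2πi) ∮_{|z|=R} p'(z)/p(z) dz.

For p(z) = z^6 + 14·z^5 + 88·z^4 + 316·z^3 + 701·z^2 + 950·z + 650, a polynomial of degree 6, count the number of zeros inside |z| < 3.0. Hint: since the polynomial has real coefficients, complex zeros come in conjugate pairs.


The zeros of p are: (-1 + 2i), (-1 - 2i), (-3 + 2i), (-3 - 2i), (-3 + 1i), (-3 - 1i).
Their magnitudes are: 2.236, 2.236, 3.606, 3.606, 3.162, 3.162.
Zeros with |z| < R = 3.0: (-1 + 2i), (-1 - 2i).
Count = 2.
By the argument principle, (1/2πi) ∮_{|z|=R} p'(z)/p(z) dz equals exactly this count.

Number of zeros inside |z| < 3.0: 2.


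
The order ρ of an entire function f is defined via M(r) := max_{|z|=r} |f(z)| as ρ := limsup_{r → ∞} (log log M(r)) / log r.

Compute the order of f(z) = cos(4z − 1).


cos(w) is a linear combination of e^{iw} and e^{−iw} (or e^w, e^{−w} in the hyperbolic case), so |cos(w)| ≤ e^{|w|}. With w = 4z − 1, |w| ≤ 4|z| + 1 = 4r + 1 on |z| = r, giving M(r) ≤ e^{4r + 1}, so ρ ≤ 1. On a suitable ray (z = it for sin/cos; z = t for sinh/cosh, t real → ∞), |cos(4z − 1)| grows like e^{4|t|}/2, so ρ ≥ 1. Hence ρ = 1.
Therefore ρ = 1.

Order ρ = 1.


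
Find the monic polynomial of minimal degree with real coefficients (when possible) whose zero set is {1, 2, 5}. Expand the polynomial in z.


The polynomial is p(z) = ∏_{α ∈ S} (z − α), where S = {1, 2, 5}.
Expanding the product yields: p(z) = z^3 -8·z^2 + 17·z -10.
The resulting polynomial has degree 3 and real coefficients as required.

p(z) = z^3 -8·z^2 + 17·z -10.


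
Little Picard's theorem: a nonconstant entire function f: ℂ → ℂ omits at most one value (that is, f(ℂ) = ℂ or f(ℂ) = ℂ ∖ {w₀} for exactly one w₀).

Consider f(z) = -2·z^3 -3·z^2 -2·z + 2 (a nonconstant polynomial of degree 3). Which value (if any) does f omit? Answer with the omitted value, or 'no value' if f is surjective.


Little Picard bounds the complement of f(ℂ) to at most one point.
For every w ∈ ℂ, the equation p(z) − w = 0 is a nonconstant polynomial in z and hence has at least one root by the fundamental theorem of algebra. So p is surjective onto ℂ, omitting no value.

Omitted value: no value.


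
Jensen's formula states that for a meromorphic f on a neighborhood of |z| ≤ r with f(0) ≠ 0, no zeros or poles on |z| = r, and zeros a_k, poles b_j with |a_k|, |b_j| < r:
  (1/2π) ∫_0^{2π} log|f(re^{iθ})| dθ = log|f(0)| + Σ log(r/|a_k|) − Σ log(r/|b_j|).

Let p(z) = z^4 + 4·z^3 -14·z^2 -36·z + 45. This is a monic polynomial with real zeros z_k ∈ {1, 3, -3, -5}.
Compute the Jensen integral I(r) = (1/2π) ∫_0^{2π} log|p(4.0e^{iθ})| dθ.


Zeros: -5, -3, 1, 3; r = 4.0.
Inside |z| < r: -3, 1, 3. Outside (|z| ≥ r): -5.
p(0) = 45, so log|p(0)| = log(45) = 3.8067.
Apply Jensen: I(r) = log|p(0)| + Σ_k log(r/|z_k|), summed over zeros inside |z| < r.
  log(r/|z_k|) for z_k = 1: log(4.0/1) = 1.3863
  log(r/|z_k|) for z_k = 3: log(4.0/3) = 0.2877
  log(r/|z_k|) for z_k = -3: log(4.0/3) = 0.2877
  Outside zeros (-5) contribute nothing to the Jensen sum.
Sum over inside zeros: 1.9617.
I(r) = log|p(0)| + (inside sum) = 3.8067 + 1.9617 = 5.7683.
Note: since some zeros are outside |z| ≤ r, the simplified n·log(r) form does NOT apply — only the inside zeros contribute.

I(r) ≈ 5.7683.


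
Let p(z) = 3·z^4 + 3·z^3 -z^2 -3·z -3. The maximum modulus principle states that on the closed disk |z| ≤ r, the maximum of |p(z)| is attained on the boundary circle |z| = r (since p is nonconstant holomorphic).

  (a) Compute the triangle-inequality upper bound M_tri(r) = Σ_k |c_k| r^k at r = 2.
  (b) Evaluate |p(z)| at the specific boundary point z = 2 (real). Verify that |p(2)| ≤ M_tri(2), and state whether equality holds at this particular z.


Coefficients: c_0 = -3, c_1 = -3, c_2 = -1, c_3 = 3, c_4 = 3. Radius r = 2.
Part (a). Triangle bound: M_tri(r) = Σ_k |c_k| r^k
  = |-3|·2^0 + |-3|·2^1 + |-1|·2^2 + |3|·2^3 + |3|·2^4
  = 3 + 6 + 4 + 24 + 48 = 85.
This bounds M(r) := max_{|z|=r} |p(z)| from above; equality holds iff all terms c_k z^k can be made to align in phase at a single z on |z|=r.
Part (b). At z = 2 (real, on the circle |z| = r):
  p(2) = (-3)·2^0 + (-3)·2^1 + (-1)·2^2 + (3)·2^3 + (3)·2^4 = 59.
  |p(2)| = 59.
Check: |p(2)| = 59 ≤ 85 = M_tri(2). ✓ Equality does not hold at z = 2 (the coefficients have mixed signs, so the terms do not all align in phase there).

M_tri(2) = 85; |p(2)| = 59; equality at z=2: no.


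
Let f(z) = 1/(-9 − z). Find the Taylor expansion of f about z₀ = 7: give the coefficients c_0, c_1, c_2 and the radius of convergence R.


Let w = z − z₀, so z = z₀ + w.
Then -9 − z = -9 − (z₀ + w) = (-9 − z₀) − w = -16 − w.
f(z) = 1/(-16 − w) = (1/(-16)) · 1/(1 − w/(-16)) = Σ_{n≥0} w^n / (-16)^(n+1).
So c_n = 1/(-16)^(n+1):
  c_0 = 1/(-16)^1 = -1/16.
  c_1 = 1/(-16)^2 = 1/256.
  c_2 = 1/(-16)^3 = -1/4096.
The series is valid for |w/d| < 1, i.e. |z − z₀| < |d|.
Radius of convergence: R = |-9 − z₀| = |-16| = 16 (distance from z₀ to the singularity z = -9).

c_0 = -1/16, c_1 = 1/256, c_2 = -1/4096; R = 16.


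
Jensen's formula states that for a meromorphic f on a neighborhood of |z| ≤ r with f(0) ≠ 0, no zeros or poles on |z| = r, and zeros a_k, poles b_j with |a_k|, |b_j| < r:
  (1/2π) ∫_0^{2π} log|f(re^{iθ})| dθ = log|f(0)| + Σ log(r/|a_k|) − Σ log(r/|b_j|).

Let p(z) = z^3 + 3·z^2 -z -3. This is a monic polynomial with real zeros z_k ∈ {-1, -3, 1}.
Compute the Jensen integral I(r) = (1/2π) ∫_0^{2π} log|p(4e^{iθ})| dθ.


Zeros: -3, -1, 1; r = 4.
Inside |z| < r: -3, -1, 1. Outside (|z| ≥ r): ∅.
p(0) = -3, so log|p(0)| = log(3) = 1.0986.
Apply Jensen: I(r) = log|p(0)| + Σ_k log(r/|z_k|), summed over zeros inside |z| < r.
  log(r/|z_k|) for z_k = -1: log(4/1) = 1.3863
  log(r/|z_k|) for z_k = -3: log(4/3) = 0.2877
  log(r/|z_k|) for z_k = 1: log(4/1) = 1.3863
Sum over inside zeros: 3.0603.
I(r) = log|p(0)| + (inside sum) = 1.0986 + 3.0603 = 4.1589.
Closed form (all zeros inside, monic): I(r) = n·log(r) = 3·log(4) = 4.1589. ✓

I(r) ≈ 4.1589.


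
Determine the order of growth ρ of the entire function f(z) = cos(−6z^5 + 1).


Write cos(w) = (e^{iw} ± e^{−iw})/(2 or 2i), so |cos(w)| ≤ e^{|w|}. With w = −6z^5 + 1, |w| ≤ 6r^5 + 1 on |z|=r, giving M(r) ≤ e^{6r^5 + 1} and ρ ≤ 5. For the lower bound, choose z on |z|=r with -6z^5 purely imaginary of modulus 6r^5; then |cos(−6z^5 + 1)| grows like e^{6r^5}/2, so ρ ≥ 5. Hence ρ = 5.
Therefore ρ = 5.

Order ρ = 5.


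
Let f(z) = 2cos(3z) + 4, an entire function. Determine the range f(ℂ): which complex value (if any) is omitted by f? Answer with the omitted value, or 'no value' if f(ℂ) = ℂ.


Little Picard bounds the complement of f(ℂ) to at most one point.
cos is entire and surjective onto ℂ: for every w ∈ ℂ, cos(ζ) = w has a solution ζ ∈ ℂ (e.g., via the complex inverse arccos). With ζ = 3z this gives z = ζ/(3). Then 2·cos(3z) takes every value in 2·ℂ = ℂ, and adding 4 is a bijection of ℂ. So f is surjective and omits no value. (Note: only on the real line is cos bounded by [−1, 1].)

Omitted value: no value.


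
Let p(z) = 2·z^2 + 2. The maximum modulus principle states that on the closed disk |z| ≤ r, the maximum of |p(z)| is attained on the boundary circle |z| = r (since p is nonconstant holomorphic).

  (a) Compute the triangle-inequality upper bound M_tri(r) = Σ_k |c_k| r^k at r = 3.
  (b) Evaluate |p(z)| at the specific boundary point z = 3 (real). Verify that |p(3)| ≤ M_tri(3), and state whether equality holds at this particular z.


Coefficients: c_0 = 2, c_1 = 0, c_2 = 2. Radius r = 3.
Part (a). Triangle bound: M_tri(r) = Σ_k |c_k| r^k
  = |2|·3^0 + |0|·3^1 + |2|·3^2
  = 2 + 0 + 18 = 20.
This bounds M(r) := max_{|z|=r} |p(z)| from above; equality holds iff all terms c_k z^k can be made to align in phase at a single z on |z|=r.
Part (b). At z = 3 (real, on the circle |z| = r):
  p(3) = (2)·3^0 + (0)·3^1 + (2)·3^2 = 20.
  |p(3)| = 20.
Since all nonzero coefficients share the same sign, |p(3)| = 20 = M_tri(3); the triangle bound is attained at z = 3, so in fact M(r) = 20.

M_tri(3) = 20; |p(3)| = 20; equality at z=3: yes.


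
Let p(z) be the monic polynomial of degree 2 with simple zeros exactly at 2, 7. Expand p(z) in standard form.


The polynomial is p(z) = ∏_{α ∈ S} (z − α), where S = {2, 7}.
Expanding the product yields: p(z) = z^2 -9·z + 14.
The resulting polynomial has degree 2 and real coefficients as required.

p(z) = z^2 -9·z + 14.


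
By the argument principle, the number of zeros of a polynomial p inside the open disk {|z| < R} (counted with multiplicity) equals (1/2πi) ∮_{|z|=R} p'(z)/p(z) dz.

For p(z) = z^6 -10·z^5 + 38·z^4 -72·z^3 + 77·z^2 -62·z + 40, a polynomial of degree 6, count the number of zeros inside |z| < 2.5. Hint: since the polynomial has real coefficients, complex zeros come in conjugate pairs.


The zeros of p are: 2, 4, (2 + 1i), (2 - 1i), (0 + 1i), (0 - 1i).
Their magnitudes are: 2, 4, 2.236, 2.236, 1, 1.
Zeros with |z| < R = 2.5: 2, (2 + 1i), (2 - 1i), (0 + 1i), (0 - 1i).
Count = 5.
By the argument principle, (1/2πi) ∮_{|z|=R} p'(z)/p(z) dz equals exactly this count.

Number of zeros inside |z| < 2.5: 5.


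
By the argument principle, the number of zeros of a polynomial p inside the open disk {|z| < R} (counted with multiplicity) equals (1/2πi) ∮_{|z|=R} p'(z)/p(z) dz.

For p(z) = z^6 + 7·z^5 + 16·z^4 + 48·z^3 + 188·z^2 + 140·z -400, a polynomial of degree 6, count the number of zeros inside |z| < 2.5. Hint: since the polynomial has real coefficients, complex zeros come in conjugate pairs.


The zeros of p are: (-3 + 1i), (-3 - 1i), (1 + 3i), (1 - 3i), -4, 1.
Their magnitudes are: 3.162, 3.162, 3.162, 3.162, 4, 1.
Zeros with |z| < R = 2.5: 1.
Count = 1.
By the argument principle, (1/2πi) ∮_{|z|=R} p'(z)/p(z) dz equals exactly this count.

Number of zeros inside |z| < 2.5: 1.


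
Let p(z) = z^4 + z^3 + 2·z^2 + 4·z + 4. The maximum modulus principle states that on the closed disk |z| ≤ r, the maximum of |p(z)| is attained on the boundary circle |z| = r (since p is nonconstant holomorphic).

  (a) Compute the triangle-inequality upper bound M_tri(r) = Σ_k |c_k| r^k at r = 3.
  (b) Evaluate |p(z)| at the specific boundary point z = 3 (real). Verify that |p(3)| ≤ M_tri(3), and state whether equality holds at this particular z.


Coefficients: c_0 = 4, c_1 = 4, c_2 = 2, c_3 = 1, c_4 = 1. Radius r = 3.
Part (a). Triangle bound: M_tri(r) = Σ_k |c_k| r^k
  = |4|·3^0 + |4|·3^1 + |2|·3^2 + |1|·3^3 + |1|·3^4
  = 4 + 12 + 18 + 27 + 81 = 142.
This bounds M(r) := max_{|z|=r} |p(z)| from above; equality holds iff all terms c_k z^k can be made to align in phase at a single z on |z|=r.
Part (b). At z = 3 (real, on the circle |z| = r):
  p(3) = (4)·3^0 + (4)·3^1 + (2)·3^2 + (1)·3^3 + (1)·3^4 = 142.
  |p(3)| = 142.
Since all nonzero coefficients share the same sign, |p(3)| = 142 = M_tri(3); the triangle bound is attained at z = 3, so in fact M(r) = 142.

M_tri(3) = 142; |p(3)| = 142; equality at z=3: yes.
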